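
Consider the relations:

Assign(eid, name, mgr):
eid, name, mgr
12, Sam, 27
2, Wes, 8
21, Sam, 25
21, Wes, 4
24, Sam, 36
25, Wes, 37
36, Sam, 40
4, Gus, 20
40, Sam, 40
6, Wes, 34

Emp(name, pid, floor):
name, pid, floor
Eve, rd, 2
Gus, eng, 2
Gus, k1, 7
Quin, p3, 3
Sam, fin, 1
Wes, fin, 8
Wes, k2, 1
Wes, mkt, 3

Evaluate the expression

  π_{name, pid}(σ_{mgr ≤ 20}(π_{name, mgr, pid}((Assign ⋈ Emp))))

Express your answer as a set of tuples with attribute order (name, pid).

Natural join on name: {(12, Sam, 27, fin, 1), (2, Wes, 8, fin, 8), (2, Wes, 8, k2, 1), (2, Wes, 8, mkt, 3), (21, Sam, 25, fin, 1), (21, Wes, 4, fin, 8), (21, Wes, 4, k2, 1), (21, Wes, 4, mkt, 3), (24, Sam, 36, fin, 1), (25, Wes, 37, fin, 8), (25, Wes, 37, k2, 1), (25, Wes, 37, mkt, 3), (36, Sam, 40, fin, 1), (4, Gus, 20, eng, 2), (4, Gus, 20, k1, 7), (40, Sam, 40, fin, 1), (6, Wes, 34, fin, 8), (6, Wes, 34, k2, 1), (6, Wes, 34, mkt, 3)}
Projecting to name, mgr, pid (1 duplicate(s) eliminated): {(Gus, 20, eng), (Gus, 20, k1), (Sam, 25, fin), (Sam, 27, fin), (Sam, 36, fin), (Sam, 40, fin), (Wes, 34, fin), (Wes, 34, k2), (Wes, 34, mkt), (Wes, 37, fin), (Wes, 37, k2), (Wes, 37, mkt), (Wes, 4, fin), (Wes, 4, k2), (Wes, 4, mkt), (Wes, 8, fin), (Wes, 8, k2), (Wes, 8, mkt)}
Apply σ_{mgr ≤ 20}; surviving tuples: {(Gus, 20, eng), (Gus, 20, k1), (Wes, 4, fin), (Wes, 4, k2), (Wes, 4, mkt), (Wes, 8, fin), (Wes, 8, k2), (Wes, 8, mkt)}
Projecting to name, pid (3 duplicate(s) eliminated): {(Gus, eng), (Gus, k1), (Wes, fin), (Wes, k2), (Wes, mkt)}

{(Gus, eng), (Gus, k1), (Wes, fin), (Wes, k2), (Wes, mkt)}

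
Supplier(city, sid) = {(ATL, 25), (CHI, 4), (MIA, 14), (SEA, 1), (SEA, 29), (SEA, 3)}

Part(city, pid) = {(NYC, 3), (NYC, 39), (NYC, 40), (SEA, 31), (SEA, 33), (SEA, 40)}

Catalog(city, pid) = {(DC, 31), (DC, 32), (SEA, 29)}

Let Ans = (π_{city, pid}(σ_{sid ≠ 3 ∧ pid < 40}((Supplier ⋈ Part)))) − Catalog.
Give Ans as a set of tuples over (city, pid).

{(SEA, 31), (SEA, 33)}

Joining Supplier and Part on city yields {(SEA, 1, 31), (SEA, 1, 33), (SEA, 1, 40), (SEA, 29, 31), (SEA, 29, 33), (SEA, 29, 40), (SEA, 3, 31), (SEA, 3, 33), (SEA, 3, 40)}.
Filtering on sid ≠ 3 ∧ pid < 40 leaves {(SEA, 1, 31), (SEA, 1, 33), (SEA, 29, 31), (SEA, 29, 33)}.
Projecting to city, pid (2 duplicate(s) eliminated): {(SEA, 31), (SEA, 33)}
Taking the difference: {(SEA, 31), (SEA, 33)}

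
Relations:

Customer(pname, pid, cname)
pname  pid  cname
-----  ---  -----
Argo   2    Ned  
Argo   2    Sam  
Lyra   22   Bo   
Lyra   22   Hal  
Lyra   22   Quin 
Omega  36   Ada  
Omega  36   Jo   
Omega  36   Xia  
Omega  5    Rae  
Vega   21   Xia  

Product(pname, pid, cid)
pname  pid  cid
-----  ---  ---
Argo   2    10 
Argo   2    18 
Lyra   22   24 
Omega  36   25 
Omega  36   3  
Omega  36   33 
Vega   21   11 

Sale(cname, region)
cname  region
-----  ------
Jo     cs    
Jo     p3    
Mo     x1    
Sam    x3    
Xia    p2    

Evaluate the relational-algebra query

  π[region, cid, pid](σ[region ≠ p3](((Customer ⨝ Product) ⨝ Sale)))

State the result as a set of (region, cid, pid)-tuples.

{(cs, 25, 36), (cs, 3, 36), (cs, 33, 36), (p2, 11, 21), (p2, 25, 36), (p2, 3, 36), (p2, 33, 36), (x3, 10, 2), (x3, 18, 2)}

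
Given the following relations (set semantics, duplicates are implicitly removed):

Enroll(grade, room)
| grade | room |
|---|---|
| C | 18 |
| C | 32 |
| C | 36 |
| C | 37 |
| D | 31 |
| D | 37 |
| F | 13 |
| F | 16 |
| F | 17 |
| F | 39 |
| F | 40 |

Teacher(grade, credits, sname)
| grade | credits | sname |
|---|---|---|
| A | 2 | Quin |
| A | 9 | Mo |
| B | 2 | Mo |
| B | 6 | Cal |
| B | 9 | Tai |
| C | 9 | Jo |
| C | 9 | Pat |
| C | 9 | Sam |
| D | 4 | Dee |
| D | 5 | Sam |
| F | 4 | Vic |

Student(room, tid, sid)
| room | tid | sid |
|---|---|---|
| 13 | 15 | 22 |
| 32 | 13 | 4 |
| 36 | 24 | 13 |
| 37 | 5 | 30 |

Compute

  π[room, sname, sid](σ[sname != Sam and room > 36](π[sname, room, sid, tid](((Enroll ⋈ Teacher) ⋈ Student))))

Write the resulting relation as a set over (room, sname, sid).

Joining Enroll and Teacher on grade yields {(C, 18, 9, Jo), (C, 18, 9, Pat), (C, 18, 9, Sam), (C, 32, 9, Jo), (C, 32, 9, Pat), (C, 32, 9, Sam), (C, 36, 9, Jo), (C, 36, 9, Pat), (C, 36, 9, Sam), (C, 37, 9, Jo), (C, 37, 9, Pat), (C, 37, 9, Sam), (D, 31, 4, Dee), (D, 31, 5, Sam), (D, 37, 4, Dee), (D, 37, 5, Sam), (F, 13, 4, Vic), (F, 16, 4, Vic), (F, 17, 4, Vic), (F, 39, 4, Vic), (F, 40, 4, Vic)}.
Joining (Enroll ⋈ Teacher) and Student on room yields {(C, 32, 9, Jo, 13, 4), (C, 32, 9, Pat, 13, 4), (C, 32, 9, Sam, 13, 4), (C, 36, 9, Jo, 24, 13), (C, 36, 9, Pat, 24, 13), (C, 36, 9, Sam, 24, 13), (C, 37, 9, Jo, 5, 30), (C, 37, 9, Pat, 5, 30), (C, 37, 9, Sam, 5, 30), (D, 37, 4, Dee, 5, 30), (D, 37, 5, Sam, 5, 30), (F, 13, 4, Vic, 15, 22)}.
Keep only column(s) sname, room, sid, tid (1 duplicate(s) eliminated): {(Dee, 37, 30, 5), (Jo, 32, 4, 13), (Jo, 36, 13, 24), (Jo, 37, 30, 5), (Pat, 32, 4, 13), (Pat, 36, 13, 24), (Pat, 37, 30, 5), (Sam, 32, 4, 13), (Sam, 36, 13, 24), (Sam, 37, 30, 5), (Vic, 13, 22, 15)}
σ[sname != Sam and room > 36]: keep tuples satisfying sname != Sam and room > 36 → {(Dee, 37, 30, 5), (Jo, 37, 30, 5), (Pat, 37, 30, 5)}
Keep only column(s) room, sname, sid: {(37, Dee, 30), (37, Jo, 30), (37, Pat, 30)}

{(37, Dee, 30), (37, Jo, 30), (37, Pat, 30)}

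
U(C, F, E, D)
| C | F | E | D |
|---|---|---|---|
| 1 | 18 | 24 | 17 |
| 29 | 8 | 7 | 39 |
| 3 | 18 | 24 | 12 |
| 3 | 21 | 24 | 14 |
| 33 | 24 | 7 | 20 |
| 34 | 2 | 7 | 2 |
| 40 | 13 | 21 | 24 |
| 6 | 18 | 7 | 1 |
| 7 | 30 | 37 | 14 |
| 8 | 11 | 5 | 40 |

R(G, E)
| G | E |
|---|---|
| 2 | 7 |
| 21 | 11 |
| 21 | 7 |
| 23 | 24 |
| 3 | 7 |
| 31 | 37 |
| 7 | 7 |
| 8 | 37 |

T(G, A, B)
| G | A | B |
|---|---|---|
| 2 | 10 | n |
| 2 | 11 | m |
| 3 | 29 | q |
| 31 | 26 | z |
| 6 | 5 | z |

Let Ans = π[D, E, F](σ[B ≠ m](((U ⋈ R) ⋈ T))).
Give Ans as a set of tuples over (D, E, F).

U ⋈ R (natural join on E): {(1, 18, 24, 17, 23), (29, 8, 7, 39, 2), (29, 8, 7, 39, 21), (29, 8, 7, 39, 3), (29, 8, 7, 39, 7), (3, 18, 24, 12, 23), (3, 21, 24, 14, 23), (33, 24, 7, 20, 2), (33, 24, 7, 20, 21), (33, 24, 7, 20, 3), (33, 24, 7, 20, 7), (34, 2, 7, 2, 2), (34, 2, 7, 2, 21), (34, 2, 7, 2, 3), (34, 2, 7, 2, 7), (6, 18, 7, 1, 2), (6, 18, 7, 1, 21), (6, 18, 7, 1, 3), (6, 18, 7, 1, 7), (7, 30, 37, 14, 31), (7, 30, 37, 14, 8)}
(U ⋈ R) ⋈ T (natural join on G): {(29, 8, 7, 39, 2, 10, n), (29, 8, 7, 39, 2, 11, m), (29, 8, 7, 39, 3, 29, q), (33, 24, 7, 20, 2, 10, n), (33, 24, 7, 20, 2, 11, m), (33, 24, 7, 20, 3, 29, q), (34, 2, 7, 2, 2, 10, n), (34, 2, 7, 2, 2, 11, m), (34, 2, 7, 2, 3, 29, q), (6, 18, 7, 1, 2, 10, n), (6, 18, 7, 1, 2, 11, m), (6, 18, 7, 1, 3, 29, q), (7, 30, 37, 14, 31, 26, z)}
σ[B ≠ m]: keep tuples satisfying B ≠ m → {(29, 8, 7, 39, 2, 10, n), (29, 8, 7, 39, 3, 29, q), (33, 24, 7, 20, 2, 10, n), (33, 24, 7, 20, 3, 29, q), (34, 2, 7, 2, 2, 10, n), (34, 2, 7, 2, 3, 29, q), (6, 18, 7, 1, 2, 10, n), (6, 18, 7, 1, 3, 29, q), (7, 30, 37, 14, 31, 26, z)}
Keep only column(s) D, E, F (4 duplicate(s) eliminated): {(1, 7, 18), (14, 37, 30), (2, 7, 2), (20, 7, 24), (39, 7, 8)}

{(1, 7, 18), (14, 37, 30), (2, 7, 2), (20, 7, 24), (39, 7, 8)}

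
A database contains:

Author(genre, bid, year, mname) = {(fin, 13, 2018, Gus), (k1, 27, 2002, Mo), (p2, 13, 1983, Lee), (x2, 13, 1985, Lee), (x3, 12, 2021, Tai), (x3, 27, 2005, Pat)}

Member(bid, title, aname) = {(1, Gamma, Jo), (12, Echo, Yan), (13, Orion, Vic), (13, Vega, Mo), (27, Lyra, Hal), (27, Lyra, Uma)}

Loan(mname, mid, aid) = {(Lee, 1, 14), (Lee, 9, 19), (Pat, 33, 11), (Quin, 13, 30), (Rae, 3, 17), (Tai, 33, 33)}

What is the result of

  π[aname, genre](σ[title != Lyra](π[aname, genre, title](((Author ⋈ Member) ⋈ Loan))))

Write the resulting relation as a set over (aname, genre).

{(Mo, p2), (Mo, x2), (Vic, p2), (Vic, x2), (Yan, x3)}

Natural join on bid: {(fin, 13, 2018, Gus, Orion, Vic), (fin, 13, 2018, Gus, Vega, Mo), (k1, 27, 2002, Mo, Lyra, Hal), (k1, 27, 2002, Mo, Lyra, Uma), (p2, 13, 1983, Lee, Orion, Vic), (p2, 13, 1983, Lee, Vega, Mo), (x2, 13, 1985, Lee, Orion, Vic), (x2, 13, 1985, Lee, Vega, Mo), (x3, 12, 2021, Tai, Echo, Yan), (x3, 27, 2005, Pat, Lyra, Hal), (x3, 27, 2005, Pat, Lyra, Uma)}
Natural join on mname: {(p2, 13, 1983, Lee, Orion, Vic, 1, 14), (p2, 13, 1983, Lee, Orion, Vic, 9, 19), (p2, 13, 1983, Lee, Vega, Mo, 1, 14), (p2, 13, 1983, Lee, Vega, Mo, 9, 19), (x2, 13, 1985, Lee, Orion, Vic, 1, 14), (x2, 13, 1985, Lee, Orion, Vic, 9, 19), (x2, 13, 1985, Lee, Vega, Mo, 1, 14), (x2, 13, 1985, Lee, Vega, Mo, 9, 19), (x3, 12, 2021, Tai, Echo, Yan, 33, 33), (x3, 27, 2005, Pat, Lyra, Hal, 33, 11), (x3, 27, 2005, Pat, Lyra, Uma, 33, 11)}
Projecting to aname, genre, title (4 duplicate(s) eliminated): {(Hal, x3, Lyra), (Mo, p2, Vega), (Mo, x2, Vega), (Uma, x3, Lyra), (Vic, p2, Orion), (Vic, x2, Orion), (Yan, x3, Echo)}
Selection title != Lyra: {(Mo, p2, Vega), (Mo, x2, Vega), (Vic, p2, Orion), (Vic, x2, Orion), (Yan, x3, Echo)}
Projecting to aname, genre: {(Mo, p2), (Mo, x2), (Vic, p2), (Vic, x2), (Yan, x3)}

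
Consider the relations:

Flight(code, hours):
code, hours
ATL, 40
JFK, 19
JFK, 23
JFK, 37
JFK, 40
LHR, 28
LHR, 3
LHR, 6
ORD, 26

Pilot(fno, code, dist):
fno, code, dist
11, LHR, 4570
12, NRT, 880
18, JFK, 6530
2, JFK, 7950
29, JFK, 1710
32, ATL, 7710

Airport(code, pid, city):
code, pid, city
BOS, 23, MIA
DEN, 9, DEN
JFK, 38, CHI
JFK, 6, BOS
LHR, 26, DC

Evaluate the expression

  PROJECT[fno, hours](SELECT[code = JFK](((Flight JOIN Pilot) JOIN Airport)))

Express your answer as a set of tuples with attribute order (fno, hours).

{(18, 19), (18, 23), (18, 37), (18, 40), (2, 19), (2, 23), (2, 37), (2, 40), (29, 19), (29, 23), (29, 37), (29, 40)}

Joining Flight and Pilot on code yields {(ATL, 40, 32, 7710), (JFK, 19, 18, 6530), (JFK, 19, 2, 7950), (JFK, 19, 29, 1710), (JFK, 23, 18, 6530), (JFK, 23, 2, 7950), (JFK, 23, 29, 1710), (JFK, 37, 18, 6530), (JFK, 37, 2, 7950), (JFK, 37, 29, 1710), (JFK, 40, 18, 6530), (JFK, 40, 2, 7950), (JFK, 40, 29, 1710), (LHR, 28, 11, 4570), (LHR, 3, 11, 4570), (LHR, 6, 11, 4570)}.
Joining (Flight JOIN Pilot) and Airport on code yields {(JFK, 19, 18, 6530, 38, CHI), (JFK, 19, 18, 6530, 6, BOS), (JFK, 19, 2, 7950, 38, CHI), (JFK, 19, 2, 7950, 6, BOS), (JFK, 19, 29, 1710, 38, CHI), (JFK, 19, 29, 1710, 6, BOS), (JFK, 23, 18, 6530, 38, CHI), (JFK, 23, 18, 6530, 6, BOS), (JFK, 23, 2, 7950, 38, CHI), (JFK, 23, 2, 7950, 6, BOS), (JFK, 23, 29, 1710, 38, CHI), (JFK, 23, 29, 1710, 6, BOS), (JFK, 37, 18, 6530, 38, CHI), (JFK, 37, 18, 6530, 6, BOS), (JFK, 37, 2, 7950, 38, CHI), (JFK, 37, 2, 7950, 6, BOS), (JFK, 37, 29, 1710, 38, CHI), (JFK, 37, 29, 1710, 6, BOS), (JFK, 40, 18, 6530, 38, CHI), (JFK, 40, 18, 6530, 6, BOS), (JFK, 40, 2, 7950, 38, CHI), (JFK, 40, 2, 7950, 6, BOS), (JFK, 40, 29, 1710, 38, CHI), (JFK, 40, 29, 1710, 6, BOS), (LHR, 28, 11, 4570, 26, DC), (LHR, 3, 11, 4570, 26, DC), (LHR, 6, 11, 4570, 26, DC)}.
σ[code = JFK]: keep tuples satisfying code = JFK → {(JFK, 19, 18, 6530, 38, CHI), (JFK, 19, 18, 6530, 6, BOS), (JFK, 19, 2, 7950, 38, CHI), (JFK, 19, 2, 7950, 6, BOS), (JFK, 19, 29, 1710, 38, CHI), (JFK, 19, 29, 1710, 6, BOS), (JFK, 23, 18, 6530, 38, CHI), (JFK, 23, 18, 6530, 6, BOS), (JFK, 23, 2, 7950, 38, CHI), (JFK, 23, 2, 7950, 6, BOS), (JFK, 23, 29, 1710, 38, CHI), (JFK, 23, 29, 1710, 6, BOS), (JFK, 37, 18, 6530, 38, CHI), (JFK, 37, 18, 6530, 6, BOS), (JFK, 37, 2, 7950, 38, CHI), (JFK, 37, 2, 7950, 6, BOS), (JFK, 37, 29, 1710, 38, CHI), (JFK, 37, 29, 1710, 6, BOS), (JFK, 40, 18, 6530, 38, CHI), (JFK, 40, 18, 6530, 6, BOS), (JFK, 40, 2, 7950, 38, CHI), (JFK, 40, 2, 7950, 6, BOS), (JFK, 40, 29, 1710, 38, CHI), (JFK, 40, 29, 1710, 6, BOS)}
Keep only column(s) fno, hours (12 duplicate(s) eliminated): {(18, 19), (18, 23), (18, 37), (18, 40), (2, 19), (2, 23), (2, 37), (2, 40), (29, 19), (29, 23), (29, 37), (29, 40)}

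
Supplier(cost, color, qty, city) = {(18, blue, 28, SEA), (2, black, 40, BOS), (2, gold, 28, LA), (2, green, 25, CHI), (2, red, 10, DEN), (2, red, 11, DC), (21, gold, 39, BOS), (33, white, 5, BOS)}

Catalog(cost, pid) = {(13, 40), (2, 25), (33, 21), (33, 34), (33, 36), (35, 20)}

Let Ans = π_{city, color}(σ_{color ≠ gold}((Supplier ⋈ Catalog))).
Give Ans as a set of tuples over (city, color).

Natural join on cost: {(2, black, 40, BOS, 25), (2, gold, 28, LA, 25), (2, green, 25, CHI, 25), (2, red, 10, DEN, 25), (2, red, 11, DC, 25), (33, white, 5, BOS, 21), (33, white, 5, BOS, 34), (33, white, 5, BOS, 36)}
σ[color ≠ gold]: keep tuples satisfying color ≠ gold → {(2, black, 40, BOS, 25), (2, green, 25, CHI, 25), (2, red, 10, DEN, 25), (2, red, 11, DC, 25), (33, white, 5, BOS, 21), (33, white, 5, BOS, 34), (33, white, 5, BOS, 36)}
π_{city, color} gives {(BOS, black), (BOS, white), (CHI, green), (DC, red), (DEN, red)} (2 duplicate(s) eliminated).

{(BOS, black), (BOS, white), (CHI, green), (DC, red), (DEN, red)}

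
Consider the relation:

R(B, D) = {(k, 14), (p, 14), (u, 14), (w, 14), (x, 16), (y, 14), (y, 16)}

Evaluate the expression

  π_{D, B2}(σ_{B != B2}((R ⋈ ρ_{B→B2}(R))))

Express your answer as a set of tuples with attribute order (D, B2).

{(14, k), (14, p), (14, u), (14, w), (14, y), (16, x), (16, y)}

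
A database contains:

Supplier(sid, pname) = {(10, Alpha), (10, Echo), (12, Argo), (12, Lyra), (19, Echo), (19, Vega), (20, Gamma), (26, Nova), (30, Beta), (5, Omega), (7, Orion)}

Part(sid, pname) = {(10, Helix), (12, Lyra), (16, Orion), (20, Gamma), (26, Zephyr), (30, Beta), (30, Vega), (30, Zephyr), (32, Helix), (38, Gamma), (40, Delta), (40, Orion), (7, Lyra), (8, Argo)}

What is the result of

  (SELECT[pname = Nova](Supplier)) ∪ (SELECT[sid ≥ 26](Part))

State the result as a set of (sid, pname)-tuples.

{(26, Nova), (26, Zephyr), (30, Beta), (30, Vega), (30, Zephyr), (32, Helix), (38, Gamma), (40, Delta), (40, Orion)}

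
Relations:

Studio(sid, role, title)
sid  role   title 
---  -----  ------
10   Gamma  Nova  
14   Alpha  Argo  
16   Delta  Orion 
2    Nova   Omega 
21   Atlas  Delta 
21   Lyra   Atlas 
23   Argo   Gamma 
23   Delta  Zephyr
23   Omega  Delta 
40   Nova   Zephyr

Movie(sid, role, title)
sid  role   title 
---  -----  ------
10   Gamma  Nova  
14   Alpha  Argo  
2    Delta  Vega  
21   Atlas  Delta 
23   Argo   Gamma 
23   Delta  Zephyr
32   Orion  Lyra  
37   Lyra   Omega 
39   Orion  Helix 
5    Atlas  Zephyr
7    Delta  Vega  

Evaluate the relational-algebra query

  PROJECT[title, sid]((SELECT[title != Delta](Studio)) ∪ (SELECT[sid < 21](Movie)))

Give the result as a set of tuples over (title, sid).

{(Argo, 14), (Atlas, 21), (Gamma, 23), (Nova, 10), (Omega, 2), (Orion, 16), (Vega, 2), (Vega, 7), (Zephyr, 23), (Zephyr, 40), (Zephyr, 5)}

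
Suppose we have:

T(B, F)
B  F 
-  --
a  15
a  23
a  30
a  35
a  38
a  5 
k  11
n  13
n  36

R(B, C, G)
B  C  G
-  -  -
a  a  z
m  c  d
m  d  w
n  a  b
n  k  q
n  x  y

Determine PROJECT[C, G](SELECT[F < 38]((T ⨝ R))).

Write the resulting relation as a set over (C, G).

{(a, b), (a, z), (k, q), (x, y)}

T ⋈ R (natural join on B): {(a, 15, a, z), (a, 23, a, z), (a, 30, a, z), (a, 35, a, z), (a, 38, a, z), (a, 5, a, z), (n, 13, a, b), (n, 13, k, q), (n, 13, x, y), (n, 36, a, b), (n, 36, k, q), (n, 36, x, y)}
σ[F < 38]: keep tuples satisfying F < 38 → {(a, 15, a, z), (a, 23, a, z), (a, 30, a, z), (a, 35, a, z), (a, 5, a, z), (n, 13, a, b), (n, 13, k, q), (n, 13, x, y), (n, 36, a, b), (n, 36, k, q), (n, 36, x, y)}
π[C, G]: project onto (C, G) (7 duplicate(s) eliminated) → {(a, b), (a, z), (k, q), (x, y)}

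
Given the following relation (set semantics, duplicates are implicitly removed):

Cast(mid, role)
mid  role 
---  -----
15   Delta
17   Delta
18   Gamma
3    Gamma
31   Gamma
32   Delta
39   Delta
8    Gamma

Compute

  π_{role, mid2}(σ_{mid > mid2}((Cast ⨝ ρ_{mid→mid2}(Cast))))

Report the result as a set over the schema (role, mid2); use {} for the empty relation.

ρ[mid→mid2]: schema becomes (mid2, role); tuples unchanged.
Joining Cast and ρ_{mid→mid2}(Cast) on role yields {(15, Delta, 15), (15, Delta, 17), (15, Delta, 32), (15, Delta, 39), (17, Delta, 15), (17, Delta, 17), (17, Delta, 32), (17, Delta, 39), (18, Gamma, 18), (18, Gamma, 3), (18, Gamma, 31), (18, Gamma, 8), (3, Gamma, 18), (3, Gamma, 3), (3, Gamma, 31), (3, Gamma, 8), (31, Gamma, 18), (31, Gamma, 3), (31, Gamma, 31), (31, Gamma, 8), (32, Delta, 15), (32, Delta, 17), (32, Delta, 32), (32, Delta, 39), (39, Delta, 15), (39, Delta, 17), (39, Delta, 32), (39, Delta, 39), (8, Gamma, 18), (8, Gamma, 3), (8, Gamma, 31), (8, Gamma, 8)}.
Apply σ_{mid > mid2}; surviving tuples: {(17, Delta, 15), (18, Gamma, 3), (18, Gamma, 8), (31, Gamma, 18), (31, Gamma, 3), (31, Gamma, 8), (32, Delta, 15), (32, Delta, 17), (39, Delta, 15), (39, Delta, 17), (39, Delta, 32), (8, Gamma, 3)}
Projecting to role, mid2 (6 duplicate(s) eliminated): {(Delta, 15), (Delta, 17), (Delta, 32), (Gamma, 18), (Gamma, 3), (Gamma, 8)}

{(Delta, 15), (Delta, 17), (Delta, 32), (Gamma, 18), (Gamma, 3), (Gamma, 8)}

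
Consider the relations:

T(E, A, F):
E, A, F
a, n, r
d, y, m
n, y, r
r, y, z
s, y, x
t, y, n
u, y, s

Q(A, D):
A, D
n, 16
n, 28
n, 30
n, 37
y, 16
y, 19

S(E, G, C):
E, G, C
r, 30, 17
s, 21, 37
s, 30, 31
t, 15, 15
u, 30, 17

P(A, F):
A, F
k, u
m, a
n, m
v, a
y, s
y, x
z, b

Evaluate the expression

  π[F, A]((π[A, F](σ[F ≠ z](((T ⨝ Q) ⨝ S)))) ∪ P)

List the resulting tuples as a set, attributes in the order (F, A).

{(a, m), (a, v), (b, z), (m, n), (n, y), (s, y), (u, k), (x, y)}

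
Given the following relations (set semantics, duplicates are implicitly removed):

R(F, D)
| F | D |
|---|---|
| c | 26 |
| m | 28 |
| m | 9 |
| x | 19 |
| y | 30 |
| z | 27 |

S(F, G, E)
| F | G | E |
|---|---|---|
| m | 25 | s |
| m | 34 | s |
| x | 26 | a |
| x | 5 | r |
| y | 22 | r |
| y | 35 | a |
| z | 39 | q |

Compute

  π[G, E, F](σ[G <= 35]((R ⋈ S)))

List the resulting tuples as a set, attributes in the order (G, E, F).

{(22, r, y), (25, s, m), (26, a, x), (34, s, m), (35, a, y), (5, r, x)}

R ⋈ S (natural join on F): {(m, 28, 25, s), (m, 28, 34, s), (m, 9, 25, s), (m, 9, 34, s), (x, 19, 26, a), (x, 19, 5, r), (y, 30, 22, r), (y, 30, 35, a), (z, 27, 39, q)}
σ[G <= 35]: keep tuples satisfying G <= 35 → {(m, 28, 25, s), (m, 28, 34, s), (m, 9, 25, s), (m, 9, 34, s), (x, 19, 26, a), (x, 19, 5, r), (y, 30, 22, r), (y, 30, 35, a)}
Keep only column(s) G, E, F (2 duplicate(s) eliminated): {(22, r, y), (25, s, m), (26, a, x), (34, s, m), (35, a, y), (5, r, x)}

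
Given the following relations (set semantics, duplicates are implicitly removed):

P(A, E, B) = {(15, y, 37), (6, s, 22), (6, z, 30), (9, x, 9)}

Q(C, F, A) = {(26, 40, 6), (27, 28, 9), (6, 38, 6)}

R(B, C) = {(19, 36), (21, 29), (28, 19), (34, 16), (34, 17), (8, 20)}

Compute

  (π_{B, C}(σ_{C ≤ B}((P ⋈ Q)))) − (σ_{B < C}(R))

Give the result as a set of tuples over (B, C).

{(22, 6), (30, 26), (30, 6)}

Joining P and Q on A yields {(6, s, 22, 26, 40), (6, s, 22, 6, 38), (6, z, 30, 26, 40), (6, z, 30, 6, 38), (9, x, 9, 27, 28)}.
σ[C ≤ B]: keep tuples satisfying C ≤ B → {(6, s, 22, 6, 38), (6, z, 30, 26, 40), (6, z, 30, 6, 38)}
Projecting to B, C: {(22, 6), (30, 26), (30, 6)}
σ[B < C]: keep tuples satisfying B < C → {(19, 36), (21, 29), (8, 20)}
Set difference of the two operands is {(22, 6), (30, 26), (30, 6)}.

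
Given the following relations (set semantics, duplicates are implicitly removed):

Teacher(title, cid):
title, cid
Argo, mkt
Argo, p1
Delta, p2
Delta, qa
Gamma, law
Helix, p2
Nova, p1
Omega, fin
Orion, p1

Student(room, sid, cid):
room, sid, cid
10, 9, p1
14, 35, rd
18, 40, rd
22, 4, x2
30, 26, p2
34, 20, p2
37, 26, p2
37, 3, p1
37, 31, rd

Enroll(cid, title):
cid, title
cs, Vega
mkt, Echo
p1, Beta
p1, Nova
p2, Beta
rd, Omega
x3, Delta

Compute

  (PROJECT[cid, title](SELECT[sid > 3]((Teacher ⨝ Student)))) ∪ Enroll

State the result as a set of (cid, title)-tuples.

{(cs, Vega), (mkt, Echo), (p1, Argo), (p1, Beta), (p1, Nova), (p1, Orion), (p2, Beta), (p2, Delta), (p2, Helix), (rd, Omega), (x3, Delta)}

Teacher ⋈ Student (natural join on cid): {(Argo, p1, 10, 9), (Argo, p1, 37, 3), (Delta, p2, 30, 26), (Delta, p2, 34, 20), (Delta, p2, 37, 26), (Helix, p2, 30, 26), (Helix, p2, 34, 20), (Helix, p2, 37, 26), (Nova, p1, 10, 9), (Nova, p1, 37, 3), (Orion, p1, 10, 9), (Orion, p1, 37, 3)}
Apply σ_{sid > 3}; surviving tuples: {(Argo, p1, 10, 9), (Delta, p2, 30, 26), (Delta, p2, 34, 20), (Delta, p2, 37, 26), (Helix, p2, 30, 26), (Helix, p2, 34, 20), (Helix, p2, 37, 26), (Nova, p1, 10, 9), (Orion, p1, 10, 9)}
Keep only column(s) cid, title (4 duplicate(s) eliminated): {(p1, Argo), (p1, Nova), (p1, Orion), (p2, Delta), (p2, Helix)}
Set union of the two operands is {(cs, Vega), (mkt, Echo), (p1, Argo), (p1, Beta), (p1, Nova), (p1, Orion), (p2, Beta), (p2, Delta), (p2, Helix), (rd, Omega), (x3, Delta)}.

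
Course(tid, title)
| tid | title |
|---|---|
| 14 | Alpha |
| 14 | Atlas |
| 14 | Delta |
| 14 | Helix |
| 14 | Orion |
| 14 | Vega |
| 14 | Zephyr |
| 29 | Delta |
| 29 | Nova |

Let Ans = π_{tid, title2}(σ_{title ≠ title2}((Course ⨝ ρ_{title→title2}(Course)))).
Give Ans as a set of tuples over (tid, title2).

{(14, Alpha), (14, Atlas), (14, Delta), (14, Helix), (14, Orion), (14, Vega), (14, Zephyr), (29, Delta), (29, Nova)}

ρ[title→title2]: schema becomes (tid, title2); tuples unchanged.
Course ⋈ ρ_{title→title2}(Course) (natural join on tid): {(14, Alpha, Alpha), (14, Alpha, Atlas), (14, Alpha, Delta), (14, Alpha, Helix), (14, Alpha, Orion), (14, Alpha, Vega), (14, Alpha, Zephyr), (14, Atlas, Alpha), (14, Atlas, Atlas), (14, Atlas, Delta), (14, Atlas, Helix), (14, Atlas, Orion), (14, Atlas, Vega), (14, Atlas, Zephyr), (14, Delta, Alpha), (14, Delta, Atlas), (14, Delta, Delta), (14, Delta, Helix), (14, Delta, Orion), (14, Delta, Vega), (14, Delta, Zephyr), (14, Helix, Alpha), (14, Helix, Atlas), (14, Helix, Delta), (14, Helix, Helix), (14, Helix, Orion), (14, Helix, Vega), (14, Helix, Zephyr), (14, Orion, Alpha), (14, Orion, Atlas), (14, Orion, Delta), (14, Orion, Helix), (14, Orion, Orion), (14, Orion, Vega), (14, Orion, Zephyr), (14, Vega, Alpha), (14, Vega, Atlas), (14, Vega, Delta), (14, Vega, Helix), (14, Vega, Orion), (14, Vega, Vega), (14, Vega, Zephyr), (14, Zephyr, Alpha), (14, Zephyr, Atlas), (14, Zephyr, Delta), (14, Zephyr, Helix), (14, Zephyr, Orion), (14, Zephyr, Vega), (14, Zephyr, Zephyr), (29, Delta, Delta), (29, Delta, Nova), (29, Nova, Delta), (29, Nova, Nova)}
Apply σ_{title ≠ title2}; surviving tuples: {(14, Alpha, Atlas), (14, Alpha, Delta), (14, Alpha, Helix), (14, Alpha, Orion), (14, Alpha, Vega), (14, Alpha, Zephyr), (14, Atlas, Alpha), (14, Atlas, Delta), (14, Atlas, Helix), (14, Atlas, Orion), (14, Atlas, Vega), (14, Atlas, Zephyr), (14, Delta, Alpha), (14, Delta, Atlas), (14, Delta, Helix), (14, Delta, Orion), (14, Delta, Vega), (14, Delta, Zephyr), (14, Helix, Alpha), (14, Helix, Atlas), (14, Helix, Delta), (14, Helix, Orion), (14, Helix, Vega), (14, Helix, Zephyr), (14, Orion, Alpha), (14, Orion, Atlas), (14, Orion, Delta), (14, Orion, Helix), (14, Orion, Vega), (14, Orion, Zephyr), (14, Vega, Alpha), (14, Vega, Atlas), (14, Vega, Delta), (14, Vega, Helix), (14, Vega, Orion), (14, Vega, Zephyr), (14, Zephyr, Alpha), (14, Zephyr, Atlas), (14, Zephyr, Delta), (14, Zephyr, Helix), (14, Zephyr, Orion), (14, Zephyr, Vega), (29, Delta, Nova), (29, Nova, Delta)}
Keep only column(s) tid, title2 (35 duplicate(s) eliminated): {(14, Alpha), (14, Atlas), (14, Delta), (14, Helix), (14, Orion), (14, Vega), (14, Zephyr), (29, Delta), (29, Nova)}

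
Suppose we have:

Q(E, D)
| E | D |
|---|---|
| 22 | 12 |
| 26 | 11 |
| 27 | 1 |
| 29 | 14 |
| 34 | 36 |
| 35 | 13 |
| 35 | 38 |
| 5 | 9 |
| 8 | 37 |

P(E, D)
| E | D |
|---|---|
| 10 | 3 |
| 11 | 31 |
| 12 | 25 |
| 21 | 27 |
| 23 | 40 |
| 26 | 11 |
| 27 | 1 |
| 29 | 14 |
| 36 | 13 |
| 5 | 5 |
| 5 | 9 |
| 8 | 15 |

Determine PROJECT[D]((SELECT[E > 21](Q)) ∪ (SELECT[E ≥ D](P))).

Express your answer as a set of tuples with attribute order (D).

{1, 11, 12, 13, 14, 3, 36, 38, 5}

Selection E > 21: {(22, 12), (26, 11), (27, 1), (29, 14), (34, 36), (35, 13), (35, 38)}
Selection E ≥ D: {(10, 3), (26, 11), (27, 1), (29, 14), (36, 13), (5, 5)}
Taking the union: {(10, 3), (22, 12), (26, 11), (27, 1), (29, 14), (34, 36), (35, 13), (35, 38), (36, 13), (5, 5)}
π[D]: project onto (D) (1 duplicate(s) eliminated) → {1, 11, 12, 13, 14, 3, 36, 38, 5}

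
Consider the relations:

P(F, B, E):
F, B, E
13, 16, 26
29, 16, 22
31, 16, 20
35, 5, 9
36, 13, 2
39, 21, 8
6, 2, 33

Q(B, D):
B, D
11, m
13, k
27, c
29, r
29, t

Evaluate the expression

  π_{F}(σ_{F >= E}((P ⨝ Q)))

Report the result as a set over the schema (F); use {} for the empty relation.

Joining P and Q on B yields {(36, 13, 2, k)}.
Filtering on F >= E leaves {(36, 13, 2, k)}.
Projecting to F: {36}

{36}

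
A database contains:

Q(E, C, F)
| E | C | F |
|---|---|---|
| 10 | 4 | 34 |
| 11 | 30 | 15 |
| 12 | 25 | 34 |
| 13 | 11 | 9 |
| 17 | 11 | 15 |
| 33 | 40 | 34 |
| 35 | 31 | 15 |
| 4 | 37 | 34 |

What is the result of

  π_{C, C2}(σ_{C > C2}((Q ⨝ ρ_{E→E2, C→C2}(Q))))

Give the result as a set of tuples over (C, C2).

ρ[E→E2, C→C2]: schema becomes (E2, C2, F); tuples unchanged.
Natural join on F: {(10, 4, 34, 10, 4), (10, 4, 34, 12, 25), (10, 4, 34, 33, 40), (10, 4, 34, 4, 37), (11, 30, 15, 11, 30), (11, 30, 15, 17, 11), (11, 30, 15, 35, 31), (12, 25, 34, 10, 4), (12, 25, 34, 12, 25), (12, 25, 34, 33, 40), (12, 25, 34, 4, 37), (13, 11, 9, 13, 11), (17, 11, 15, 11, 30), (17, 11, 15, 17, 11), (17, 11, 15, 35, 31), (33, 40, 34, 10, 4), (33, 40, 34, 12, 25), (33, 40, 34, 33, 40), (33, 40, 34, 4, 37), (35, 31, 15, 11, 30), (35, 31, 15, 17, 11), (35, 31, 15, 35, 31), (4, 37, 34, 10, 4), (4, 37, 34, 12, 25), (4, 37, 34, 33, 40), (4, 37, 34, 4, 37)}
Filtering on C > C2 leaves {(11, 30, 15, 17, 11), (12, 25, 34, 10, 4), (33, 40, 34, 10, 4), (33, 40, 34, 12, 25), (33, 40, 34, 4, 37), (35, 31, 15, 11, 30), (35, 31, 15, 17, 11), (4, 37, 34, 10, 4), (4, 37, 34, 12, 25)}.
π_{C, C2} gives {(25, 4), (30, 11), (31, 11), (31, 30), (37, 25), (37, 4), (40, 25), (40, 37), (40, 4)}.

{(25, 4), (30, 11), (31, 11), (31, 30), (37, 25), (37, 4), (40, 25), (40, 37), (40, 4)}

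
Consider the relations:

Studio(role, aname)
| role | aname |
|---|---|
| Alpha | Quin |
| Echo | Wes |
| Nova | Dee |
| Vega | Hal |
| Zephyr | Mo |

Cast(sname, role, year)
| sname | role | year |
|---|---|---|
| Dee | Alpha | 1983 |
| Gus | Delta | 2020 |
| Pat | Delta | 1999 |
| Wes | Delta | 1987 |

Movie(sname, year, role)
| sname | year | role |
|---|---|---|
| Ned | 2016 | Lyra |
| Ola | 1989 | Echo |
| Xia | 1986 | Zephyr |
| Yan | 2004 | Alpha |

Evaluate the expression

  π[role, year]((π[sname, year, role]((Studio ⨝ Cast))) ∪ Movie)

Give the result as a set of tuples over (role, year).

{(Alpha, 1983), (Alpha, 2004), (Echo, 1989), (Lyra, 2016), (Zephyr, 1986)}

Joining Studio and Cast on role yields {(Alpha, Quin, Dee, 1983)}.
Projecting to sname, year, role: {(Dee, 1983, Alpha)}
Taking the union: {(Dee, 1983, Alpha), (Ned, 2016, Lyra), (Ola, 1989, Echo), (Xia, 1986, Zephyr), (Yan, 2004, Alpha)}
Projecting to role, year: {(Alpha, 1983), (Alpha, 2004), (Echo, 1989), (Lyra, 2016), (Zephyr, 1986)}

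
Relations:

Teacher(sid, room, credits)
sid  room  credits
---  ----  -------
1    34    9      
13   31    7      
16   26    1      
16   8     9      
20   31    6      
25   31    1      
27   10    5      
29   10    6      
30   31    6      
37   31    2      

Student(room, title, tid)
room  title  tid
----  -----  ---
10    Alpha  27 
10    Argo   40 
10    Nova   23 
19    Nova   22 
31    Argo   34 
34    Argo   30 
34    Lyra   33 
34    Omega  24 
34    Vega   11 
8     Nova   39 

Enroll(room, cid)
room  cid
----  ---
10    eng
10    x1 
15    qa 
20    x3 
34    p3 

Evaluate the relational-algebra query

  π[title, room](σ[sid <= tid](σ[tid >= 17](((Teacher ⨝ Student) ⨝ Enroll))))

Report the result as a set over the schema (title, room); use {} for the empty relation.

{(Alpha, 10), (Argo, 10), (Argo, 34), (Lyra, 34), (Omega, 34)}

Teacher ⋈ Student (natural join on room): {(1, 34, 9, Argo, 30), (1, 34, 9, Lyra, 33), (1, 34, 9, Omega, 24), (1, 34, 9, Vega, 11), (13, 31, 7, Argo, 34), (16, 8, 9, Nova, 39), (20, 31, 6, Argo, 34), (25, 31, 1, Argo, 34), (27, 10, 5, Alpha, 27), (27, 10, 5, Argo, 40), (27, 10, 5, Nova, 23), (29, 10, 6, Alpha, 27), (29, 10, 6, Argo, 40), (29, 10, 6, Nova, 23), (30, 31, 6, Argo, 34), (37, 31, 2, Argo, 34)}
(Teacher ⨝ Student) ⋈ Enroll (natural join on room): {(1, 34, 9, Argo, 30, p3), (1, 34, 9, Lyra, 33, p3), (1, 34, 9, Omega, 24, p3), (1, 34, 9, Vega, 11, p3), (27, 10, 5, Alpha, 27, eng), (27, 10, 5, Alpha, 27, x1), (27, 10, 5, Argo, 40, eng), (27, 10, 5, Argo, 40, x1), (27, 10, 5, Nova, 23, eng), (27, 10, 5, Nova, 23, x1), (29, 10, 6, Alpha, 27, eng), (29, 10, 6, Alpha, 27, x1), (29, 10, 6, Argo, 40, eng), (29, 10, 6, Argo, 40, x1), (29, 10, 6, Nova, 23, eng), (29, 10, 6, Nova, 23, x1)}
Filtering on tid >= 17 leaves {(1, 34, 9, Argo, 30, p3), (1, 34, 9, Lyra, 33, p3), (1, 34, 9, Omega, 24, p3), (27, 10, 5, Alpha, 27, eng), (27, 10, 5, Alpha, 27, x1), (27, 10, 5, Argo, 40, eng), (27, 10, 5, Argo, 40, x1), (27, 10, 5, Nova, 23, eng), (27, 10, 5, Nova, 23, x1), (29, 10, 6, Alpha, 27, eng), (29, 10, 6, Alpha, 27, x1), (29, 10, 6, Argo, 40, eng), (29, 10, 6, Argo, 40, x1), (29, 10, 6, Nova, 23, eng), (29, 10, 6, Nova, 23, x1)}.
Filtering on sid <= tid leaves {(1, 34, 9, Argo, 30, p3), (1, 34, 9, Lyra, 33, p3), (1, 34, 9, Omega, 24, p3), (27, 10, 5, Alpha, 27, eng), (27, 10, 5, Alpha, 27, x1), (27, 10, 5, Argo, 40, eng), (27, 10, 5, Argo, 40, x1), (29, 10, 6, Argo, 40, eng), (29, 10, 6, Argo, 40, x1)}.
Projecting to title, room (4 duplicate(s) eliminated): {(Alpha, 10), (Argo, 10), (Argo, 34), (Lyra, 34), (Omega, 34)}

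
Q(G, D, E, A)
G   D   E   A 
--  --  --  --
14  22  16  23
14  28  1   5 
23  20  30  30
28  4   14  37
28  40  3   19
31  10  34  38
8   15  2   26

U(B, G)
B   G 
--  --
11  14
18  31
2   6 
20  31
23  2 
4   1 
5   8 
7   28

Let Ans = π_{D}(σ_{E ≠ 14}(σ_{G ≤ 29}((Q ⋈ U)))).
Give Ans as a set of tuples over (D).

Natural join on G: {(14, 22, 16, 23, 11), (14, 28, 1, 5, 11), (28, 4, 14, 37, 7), (28, 40, 3, 19, 7), (31, 10, 34, 38, 18), (31, 10, 34, 38, 20), (8, 15, 2, 26, 5)}
Apply σ_{G ≤ 29}; surviving tuples: {(14, 22, 16, 23, 11), (14, 28, 1, 5, 11), (28, 4, 14, 37, 7), (28, 40, 3, 19, 7), (8, 15, 2, 26, 5)}
Apply σ_{E ≠ 14}; surviving tuples: {(14, 22, 16, 23, 11), (14, 28, 1, 5, 11), (28, 40, 3, 19, 7), (8, 15, 2, 26, 5)}
π_{D} gives {15, 22, 28, 40}.

{15, 22, 28, 40}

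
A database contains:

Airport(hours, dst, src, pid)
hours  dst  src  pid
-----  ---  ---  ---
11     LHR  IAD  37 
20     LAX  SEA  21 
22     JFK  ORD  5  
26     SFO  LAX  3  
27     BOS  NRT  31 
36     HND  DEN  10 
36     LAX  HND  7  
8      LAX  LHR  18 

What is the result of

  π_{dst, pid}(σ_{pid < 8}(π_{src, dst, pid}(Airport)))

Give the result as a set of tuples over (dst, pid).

{(JFK, 5), (LAX, 7), (SFO, 3)}

π[src, dst, pid]: project onto (src, dst, pid) → {(DEN, HND, 10), (HND, LAX, 7), (IAD, LHR, 37), (LAX, SFO, 3), (LHR, LAX, 18), (NRT, BOS, 31), (ORD, JFK, 5), (SEA, LAX, 21)}
Selection pid < 8: {(HND, LAX, 7), (LAX, SFO, 3), (ORD, JFK, 5)}
π[dst, pid]: project onto (dst, pid) → {(JFK, 5), (LAX, 7), (SFO, 3)}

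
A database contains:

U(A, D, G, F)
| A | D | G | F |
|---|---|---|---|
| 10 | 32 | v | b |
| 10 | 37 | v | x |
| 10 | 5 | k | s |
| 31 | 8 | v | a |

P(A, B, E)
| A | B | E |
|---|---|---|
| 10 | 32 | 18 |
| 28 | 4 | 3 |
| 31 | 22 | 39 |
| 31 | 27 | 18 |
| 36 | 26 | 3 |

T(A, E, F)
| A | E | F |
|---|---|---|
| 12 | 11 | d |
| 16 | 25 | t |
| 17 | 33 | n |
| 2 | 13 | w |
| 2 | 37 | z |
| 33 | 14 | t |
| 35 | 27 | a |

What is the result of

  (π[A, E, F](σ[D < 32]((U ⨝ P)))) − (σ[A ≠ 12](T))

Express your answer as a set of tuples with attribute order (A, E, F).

{(10, 18, s), (31, 18, a), (31, 39, a)}

Joining U and P on A yields {(10, 32, v, b, 32, 18), (10, 37, v, x, 32, 18), (10, 5, k, s, 32, 18), (31, 8, v, a, 22, 39), (31, 8, v, a, 27, 18)}.
σ[D < 32]: keep tuples satisfying D < 32 → {(10, 5, k, s, 32, 18), (31, 8, v, a, 22, 39), (31, 8, v, a, 27, 18)}
Projecting to A, E, F: {(10, 18, s), (31, 18, a), (31, 39, a)}
σ[A ≠ 12]: keep tuples satisfying A ≠ 12 → {(16, 25, t), (17, 33, n), (2, 13, w), (2, 37, z), (33, 14, t), (35, 27, a)}
Set difference of the two operands is {(10, 18, s), (31, 18, a), (31, 39, a)}.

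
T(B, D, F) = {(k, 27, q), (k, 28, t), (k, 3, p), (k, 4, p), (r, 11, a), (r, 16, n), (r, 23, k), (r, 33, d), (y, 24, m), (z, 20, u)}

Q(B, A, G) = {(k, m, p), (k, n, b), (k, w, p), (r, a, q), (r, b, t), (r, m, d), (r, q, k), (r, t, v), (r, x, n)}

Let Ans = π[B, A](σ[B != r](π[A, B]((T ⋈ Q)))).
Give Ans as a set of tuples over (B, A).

{(k, m), (k, n), (k, w)}

Joining T and Q on B yields {(k, 27, q, m, p), (k, 27, q, n, b), (k, 27, q, w, p), (k, 28, t, m, p), (k, 28, t, n, b), (k, 28, t, w, p), (k, 3, p, m, p), (k, 3, p, n, b), (k, 3, p, w, p), (k, 4, p, m, p), (k, 4, p, n, b), (k, 4, p, w, p), (r, 11, a, a, q), (r, 11, a, b, t), (r, 11, a, m, d), (r, 11, a, q, k), (r, 11, a, t, v), (r, 11, a, x, n), (r, 16, n, a, q), (r, 16, n, b, t), (r, 16, n, m, d), (r, 16, n, q, k), (r, 16, n, t, v), (r, 16, n, x, n), (r, 23, k, a, q), (r, 23, k, b, t), (r, 23, k, m, d), (r, 23, k, q, k), (r, 23, k, t, v), (r, 23, k, x, n), (r, 33, d, a, q), (r, 33, d, b, t), (r, 33, d, m, d), (r, 33, d, q, k), (r, 33, d, t, v), (r, 33, d, x, n)}.
π_{A, B} gives {(a, r), (b, r), (m, k), (m, r), (n, k), (q, r), (t, r), (w, k), (x, r)} (27 duplicate(s) eliminated).
σ[B != r]: keep tuples satisfying B != r → {(m, k), (n, k), (w, k)}
π_{B, A} gives {(k, m), (k, n), (k, w)}.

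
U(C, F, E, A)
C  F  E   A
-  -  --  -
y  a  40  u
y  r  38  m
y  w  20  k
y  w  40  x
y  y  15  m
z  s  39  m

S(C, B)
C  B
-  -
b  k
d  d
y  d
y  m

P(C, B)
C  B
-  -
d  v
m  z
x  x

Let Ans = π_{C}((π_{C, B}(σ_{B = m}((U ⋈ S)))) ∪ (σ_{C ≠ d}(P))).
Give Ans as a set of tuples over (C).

{m, x, y}

Natural join on C: {(y, a, 40, u, d), (y, a, 40, u, m), (y, r, 38, m, d), (y, r, 38, m, m), (y, w, 20, k, d), (y, w, 20, k, m), (y, w, 40, x, d), (y, w, 40, x, m), (y, y, 15, m, d), (y, y, 15, m, m)}
Filtering on B = m leaves {(y, a, 40, u, m), (y, r, 38, m, m), (y, w, 20, k, m), (y, w, 40, x, m), (y, y, 15, m, m)}.
Projecting to C, B (4 duplicate(s) eliminated): {(y, m)}
Filtering on C ≠ d leaves {(m, z), (x, x)}.
Set union of the two operands is {(m, z), (x, x), (y, m)}.
Projecting to C: {m, x, y}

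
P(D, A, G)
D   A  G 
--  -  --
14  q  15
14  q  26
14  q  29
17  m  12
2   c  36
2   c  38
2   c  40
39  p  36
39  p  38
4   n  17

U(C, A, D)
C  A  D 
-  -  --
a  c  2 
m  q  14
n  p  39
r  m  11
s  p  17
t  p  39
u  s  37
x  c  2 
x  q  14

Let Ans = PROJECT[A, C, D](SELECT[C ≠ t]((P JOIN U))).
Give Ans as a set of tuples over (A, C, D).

P ⋈ U (natural join on D, A): {(14, q, 15, m), (14, q, 15, x), (14, q, 26, m), (14, q, 26, x), (14, q, 29, m), (14, q, 29, x), (2, c, 36, a), (2, c, 36, x), (2, c, 38, a), (2, c, 38, x), (2, c, 40, a), (2, c, 40, x), (39, p, 36, n), (39, p, 36, t), (39, p, 38, n), (39, p, 38, t)}
Apply σ_{C ≠ t}; surviving tuples: {(14, q, 15, m), (14, q, 15, x), (14, q, 26, m), (14, q, 26, x), (14, q, 29, m), (14, q, 29, x), (2, c, 36, a), (2, c, 36, x), (2, c, 38, a), (2, c, 38, x), (2, c, 40, a), (2, c, 40, x), (39, p, 36, n), (39, p, 38, n)}
Keep only column(s) A, C, D (9 duplicate(s) eliminated): {(c, a, 2), (c, x, 2), (p, n, 39), (q, m, 14), (q, x, 14)}

{(c, a, 2), (c, x, 2), (p, n, 39), (q, m, 14), (q, x, 14)}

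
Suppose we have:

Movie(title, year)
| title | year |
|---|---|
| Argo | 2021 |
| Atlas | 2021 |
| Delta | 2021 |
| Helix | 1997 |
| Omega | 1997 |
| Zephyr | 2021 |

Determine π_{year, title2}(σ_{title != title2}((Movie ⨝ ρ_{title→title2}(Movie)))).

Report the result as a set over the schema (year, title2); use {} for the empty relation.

{(1997, Helix), (1997, Omega), (2021, Argo), (2021, Atlas), (2021, Delta), (2021, Zephyr)}

ρ[title→title2]: schema becomes (title2, year); tuples unchanged.
Natural join on year: {(Argo, 2021, Argo), (Argo, 2021, Atlas), (Argo, 2021, Delta), (Argo, 2021, Zephyr), (Atlas, 2021, Argo), (Atlas, 2021, Atlas), (Atlas, 2021, Delta), (Atlas, 2021, Zephyr), (Delta, 2021, Argo), (Delta, 2021, Atlas), (Delta, 2021, Delta), (Delta, 2021, Zephyr), (Helix, 1997, Helix), (Helix, 1997, Omega), (Omega, 1997, Helix), (Omega, 1997, Omega), (Zephyr, 2021, Argo), (Zephyr, 2021, Atlas), (Zephyr, 2021, Delta), (Zephyr, 2021, Zephyr)}
Apply σ_{title != title2}; surviving tuples: {(Argo, 2021, Atlas), (Argo, 2021, Delta), (Argo, 2021, Zephyr), (Atlas, 2021, Argo), (Atlas, 2021, Delta), (Atlas, 2021, Zephyr), (Delta, 2021, Argo), (Delta, 2021, Atlas), (Delta, 2021, Zephyr), (Helix, 1997, Omega), (Omega, 1997, Helix), (Zephyr, 2021, Argo), (Zephyr, 2021, Atlas), (Zephyr, 2021, Delta)}
π_{year, title2} gives {(1997, Helix), (1997, Omega), (2021, Argo), (2021, Atlas), (2021, Delta), (2021, Zephyr)} (8 duplicate(s) eliminated).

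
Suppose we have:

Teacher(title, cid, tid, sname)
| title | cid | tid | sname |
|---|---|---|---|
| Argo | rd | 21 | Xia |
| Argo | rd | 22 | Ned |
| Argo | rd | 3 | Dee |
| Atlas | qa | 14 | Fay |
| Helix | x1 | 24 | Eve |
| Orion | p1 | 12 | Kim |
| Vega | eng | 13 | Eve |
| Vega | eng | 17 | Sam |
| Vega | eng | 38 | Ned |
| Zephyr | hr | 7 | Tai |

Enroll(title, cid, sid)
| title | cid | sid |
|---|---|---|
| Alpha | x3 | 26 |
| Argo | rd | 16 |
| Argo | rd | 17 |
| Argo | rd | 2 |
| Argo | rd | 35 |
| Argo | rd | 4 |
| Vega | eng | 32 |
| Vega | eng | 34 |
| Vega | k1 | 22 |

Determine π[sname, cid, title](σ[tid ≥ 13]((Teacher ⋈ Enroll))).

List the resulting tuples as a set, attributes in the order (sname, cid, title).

Joining Teacher and Enroll on title, cid yields {(Argo, rd, 21, Xia, 16), (Argo, rd, 21, Xia, 17), (Argo, rd, 21, Xia, 2), (Argo, rd, 21, Xia, 35), (Argo, rd, 21, Xia, 4), (Argo, rd, 22, Ned, 16), (Argo, rd, 22, Ned, 17), (Argo, rd, 22, Ned, 2), (Argo, rd, 22, Ned, 35), (Argo, rd, 22, Ned, 4), (Argo, rd, 3, Dee, 16), (Argo, rd, 3, Dee, 17), (Argo, rd, 3, Dee, 2), (Argo, rd, 3, Dee, 35), (Argo, rd, 3, Dee, 4), (Vega, eng, 13, Eve, 32), (Vega, eng, 13, Eve, 34), (Vega, eng, 17, Sam, 32), (Vega, eng, 17, Sam, 34), (Vega, eng, 38, Ned, 32), (Vega, eng, 38, Ned, 34)}.
Filtering on tid ≥ 13 leaves {(Argo, rd, 21, Xia, 16), (Argo, rd, 21, Xia, 17), (Argo, rd, 21, Xia, 2), (Argo, rd, 21, Xia, 35), (Argo, rd, 21, Xia, 4), (Argo, rd, 22, Ned, 16), (Argo, rd, 22, Ned, 17), (Argo, rd, 22, Ned, 2), (Argo, rd, 22, Ned, 35), (Argo, rd, 22, Ned, 4), (Vega, eng, 13, Eve, 32), (Vega, eng, 13, Eve, 34), (Vega, eng, 17, Sam, 32), (Vega, eng, 17, Sam, 34), (Vega, eng, 38, Ned, 32), (Vega, eng, 38, Ned, 34)}.
π_{sname, cid, title} gives {(Eve, eng, Vega), (Ned, eng, Vega), (Ned, rd, Argo), (Sam, eng, Vega), (Xia, rd, Argo)} (11 duplicate(s) eliminated).

{(Eve, eng, Vega), (Ned, eng, Vega), (Ned, rd, Argo), (Sam, eng, Vega), (Xia, rd, Argo)}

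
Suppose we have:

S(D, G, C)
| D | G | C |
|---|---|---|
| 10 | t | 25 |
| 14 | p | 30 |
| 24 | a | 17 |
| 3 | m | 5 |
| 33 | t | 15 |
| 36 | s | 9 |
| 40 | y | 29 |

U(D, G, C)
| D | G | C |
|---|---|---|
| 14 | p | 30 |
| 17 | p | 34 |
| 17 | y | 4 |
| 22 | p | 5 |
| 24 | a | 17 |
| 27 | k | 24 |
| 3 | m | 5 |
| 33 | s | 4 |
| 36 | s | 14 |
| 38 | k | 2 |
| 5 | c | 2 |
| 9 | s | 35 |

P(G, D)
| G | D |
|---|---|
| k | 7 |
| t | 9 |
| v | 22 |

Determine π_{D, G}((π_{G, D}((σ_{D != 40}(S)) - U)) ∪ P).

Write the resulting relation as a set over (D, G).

{(10, t), (22, v), (33, t), (36, s), (7, k), (9, t)}

Filtering on D != 40 leaves {(10, t, 25), (14, p, 30), (24, a, 17), (3, m, 5), (33, t, 15), (36, s, 9)}.
Taking the difference: {(10, t, 25), (33, t, 15), (36, s, 9)}
Projecting to G, D: {(s, 36), (t, 10), (t, 33)}
Taking the union: {(k, 7), (s, 36), (t, 10), (t, 33), (t, 9), (v, 22)}
Projecting to D, G: {(10, t), (22, v), (33, t), (36, s), (7, k), (9, t)}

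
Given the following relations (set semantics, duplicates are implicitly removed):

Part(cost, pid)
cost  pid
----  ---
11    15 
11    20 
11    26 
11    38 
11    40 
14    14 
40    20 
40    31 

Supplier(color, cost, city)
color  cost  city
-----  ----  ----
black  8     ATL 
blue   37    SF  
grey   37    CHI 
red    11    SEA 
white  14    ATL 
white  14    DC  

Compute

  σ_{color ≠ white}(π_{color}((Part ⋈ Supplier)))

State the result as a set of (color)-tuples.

Joining Part and Supplier on cost yields {(11, 15, red, SEA), (11, 20, red, SEA), (11, 26, red, SEA), (11, 38, red, SEA), (11, 40, red, SEA), (14, 14, white, ATL), (14, 14, white, DC)}.
Keep only column(s) color (5 duplicate(s) eliminated): {red, white}
σ[color ≠ white]: keep tuples satisfying color ≠ white → {red}

{red}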